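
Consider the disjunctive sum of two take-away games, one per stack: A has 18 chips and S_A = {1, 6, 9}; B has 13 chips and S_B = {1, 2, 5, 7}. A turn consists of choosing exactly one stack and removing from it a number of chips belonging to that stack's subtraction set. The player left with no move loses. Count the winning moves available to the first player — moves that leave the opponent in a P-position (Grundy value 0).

Stack A, S = {1, 6, 9}:
G(0) = 0
G(1) = mex{0} = 1
G(2) = mex{1} = 0
G(3) = mex{0} = 1
G(4) = mex{1} = 0
G(5) = mex{0} = 1
G(6) = mex{1,0} = 2
G(7) = mex{2,1} = 0
G(8) = mex{0,0} = 1
G(9) = mex{1,1,0} = 2
G(10) = mex{2,0,1} = 3
G(11) = mex{3,1,0} = 2
G(12) = mex{2,2,1} = 0
G(13) = mex{0,0,0} = 1
G(14) = mex{1,1,1} = 0
G(15) = mex{0,2,2} = 1
G(16) = mex{1,3,0} = 2
G(17) = mex{2,2,1} = 0
G(18) = mex{0,0,2} = 1
G_A(18) = 1.
Stack B, S = {1, 2, 5, 7}:
G(0) = 0
G(1) = mex{0} = 1
G(2) = mex{1,0} = 2
G(3) = mex{2,1} = 0
G(4) = mex{0,2} = 1
G(5) = mex{1,0,0} = 2
G(6) = mex{2,1,1} = 0
G(7) = mex{0,2,2,0} = 1
G(8) = mex{1,0,0,1} = 2
G(9) = mex{2,1,1,2} = 0
G(10) = mex{0,2,2,0} = 1
G(11) = mex{1,0,0,1} = 2
G(12) = mex{2,1,1,2} = 0
G(13) = mex{0,2,2,0} = 1
G_B(13) = 1.
Combined Grundy value = 1 ⊕ 1 = 0.
A winning move leaves total XOR = 0, i.e. changes one component's Grundy value g to g ⊕ X where X is the current total.
Stack A: target g' = 1⊕0 = 1, but every legal move changes the Grundy value (mex property), so 0 moves.
Stack B: target g' = 1⊕0 = 1, but every legal move changes the Grundy value (mex property), so 0 moves.

0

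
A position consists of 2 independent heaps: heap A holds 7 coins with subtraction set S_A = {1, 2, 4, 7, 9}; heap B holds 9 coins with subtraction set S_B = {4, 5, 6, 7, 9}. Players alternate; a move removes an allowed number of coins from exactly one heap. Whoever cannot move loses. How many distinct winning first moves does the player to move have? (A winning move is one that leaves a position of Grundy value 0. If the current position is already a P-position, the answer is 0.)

Heap A, S = {1, 2, 4, 7, 9}:
n : 0 1 2 3 4 5 6 7
G : 0 1 2 0 1 2 0 1
G_A(7) = 1.
Heap B, S = {4, 5, 6, 7, 9}:
n : 0 1 2 3 4 5 6 7 8 9
G : 0 0 0 0 1 1 1 1 2 2
G_B(9) = 2.
Combined Grundy value = 1 ⊕ 2 = 3.
A winning move leaves total XOR = 0, i.e. changes one component's Grundy value g to g ⊕ X where X is the current total.
Heap A: need g' = 1⊕3 = 2. Options: 7−1→G=0, 7−2→G=2, 7−4→G=0, 7−7→G=0. Hits: 1.
Heap B: need g' = 2⊕3 = 1. Options: 9−4→G=1, 9−5→G=1, 9−6→G=0, 9−7→G=0, 9−9→G=0. Hits: 2.

3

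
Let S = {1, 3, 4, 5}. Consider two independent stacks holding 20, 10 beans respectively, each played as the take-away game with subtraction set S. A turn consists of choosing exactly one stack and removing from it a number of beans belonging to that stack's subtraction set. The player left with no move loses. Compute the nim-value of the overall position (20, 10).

2

All stacks use S = {1, 3, 4, 5}:
n :  0  1  2  3  4  5  6  7  8  9 10 11 12 13 14 15 16 17 18 19 20
G :  0  1  0  1  2  3  2  3  0  1  0  1  2  3  2  3  0  1  0  1  2
Stack A: G(20) = 2.
Stack B: G(10) = 0.
Combined Grundy value = 2 ⊕ 0 = 2.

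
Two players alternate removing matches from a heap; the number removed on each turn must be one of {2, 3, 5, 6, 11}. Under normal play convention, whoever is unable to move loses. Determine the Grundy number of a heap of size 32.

0

n :  0  1  2  3  4  5  6  7  8  9 10 11 12 13 14 15 16 17 18 19 20 21 22 23 24 25 26 27 28 29 30 31 32
G :  0  0  1  1  2  2  3  3  0  0  1  1  2  2  3  3  0  0  1  1  2  2  3  3  0  0  1  1  2  2  3  3  0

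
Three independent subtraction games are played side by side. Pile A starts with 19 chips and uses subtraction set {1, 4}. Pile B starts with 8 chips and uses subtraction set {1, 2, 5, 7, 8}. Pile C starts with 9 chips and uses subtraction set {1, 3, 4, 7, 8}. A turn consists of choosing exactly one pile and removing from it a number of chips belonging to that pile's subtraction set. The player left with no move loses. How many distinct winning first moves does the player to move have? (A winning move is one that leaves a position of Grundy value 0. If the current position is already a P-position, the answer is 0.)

1

Pile A, S = {1, 4}:
n :  0  1  2  3  4  5  6  7  8  9 10 11 12 13 14 15 16 17 18 19
G :  0  1  0  1  2  0  1  0  1  2  0  1  0  1  2  0  1  0  1  2
G_A(19) = 2.
Pile B, S = {1, 2, 5, 7, 8}:
n : 0 1 2 3 4 5 6 7 8
G : 0 1 2 0 1 2 0 1 2
G_B(8) = 2.
Pile C, S = {1, 3, 4, 7, 8}:
n : 0 1 2 3 4 5 6 7 8 9
G : 0 1 0 1 2 3 2 3 4 5
G_C(9) = 5.
Combined Grundy value = 2 ⊕ 2 ⊕ 5 = 5.
A winning move leaves total XOR = 0, i.e. changes one component's Grundy value g to g ⊕ X where X is the current total.
Pile A: need g' = 2⊕5 = 7. Options: 19−1→G=1, 19−4→G=0. Hits: 0.
Pile B: need g' = 2⊕5 = 7. Options: 8−1→G=1, 8−2→G=0, 8−5→G=0, 8−7→G=1, 8−8→G=0. Hits: 0.
Pile C: need g' = 5⊕5 = 0. Options: 9−1→G=4, 9−3→G=2, 9−4→G=3, 9−7→G=0, 9−8→G=1. Hits: 1.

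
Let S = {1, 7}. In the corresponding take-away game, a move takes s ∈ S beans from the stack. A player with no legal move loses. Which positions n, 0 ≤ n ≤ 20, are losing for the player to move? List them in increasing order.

0, 2, 4, 6, 8, 10, 12, 14, 16, 18, 20

G(0) = 0
G(1) = mex{0} = 1
G(2) = mex{1} = 0
G(3) = mex{0} = 1
G(4) = mex{1} = 0
G(5) = mex{0} = 1
G(6) = mex{1} = 0
G(7) = mex{0,0} = 1
G(8) = mex{1,1} = 0
G(9) = mex{0,0} = 1
G(10) = mex{1,1} = 0
G(11) = mex{0,0} = 1
G(12) = mex{1,1} = 0
G(13) = mex{0,0} = 1
G(14) = mex{1,1} = 0
G(15) = mex{0,0} = 1
G(16) = mex{1,1} = 0
G(17) = mex{0,0} = 1
G(18) = mex{1,1} = 0
G(19) = mex{0,0} = 1
G(20) = mex{1,1} = 0
P-positions are exactly the n with G(n) = 0.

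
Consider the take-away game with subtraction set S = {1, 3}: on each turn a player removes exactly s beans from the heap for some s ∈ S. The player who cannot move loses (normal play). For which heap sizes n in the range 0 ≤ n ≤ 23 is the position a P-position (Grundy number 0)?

0, 2, 4, 6, 8, 10, 12, 14, 16, 18, 20, 22

n :  0  1  2  3  4  5  6  7  8  9 10 11 12 13 14 15 16 17 18 19 20 21 22 23
G :  0  1  0  1  0  1  0  1  0  1  0  1  0  1  0  1  0  1  0  1  0  1  0  1
P-positions are exactly the n with G(n) = 0.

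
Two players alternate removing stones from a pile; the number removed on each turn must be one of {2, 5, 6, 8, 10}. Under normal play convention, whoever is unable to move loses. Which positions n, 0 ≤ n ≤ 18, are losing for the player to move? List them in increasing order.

n :  0  1  2  3  4  5  6  7  8  9 10 11 12 13 14 15 16 17 18
G :  0  0  1  1  0  2  1  3  2  2  3  3  2  0  3  1  0  0  1
P-positions are exactly the n with G(n) = 0.

0, 1, 4, 13, 16, 17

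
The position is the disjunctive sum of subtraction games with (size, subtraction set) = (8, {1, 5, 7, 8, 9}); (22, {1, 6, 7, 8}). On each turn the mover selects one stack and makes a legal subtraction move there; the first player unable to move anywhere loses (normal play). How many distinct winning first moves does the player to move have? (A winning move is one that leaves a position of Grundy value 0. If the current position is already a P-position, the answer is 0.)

1

Stack A, S = {1, 5, 7, 8, 9}:
G(0) = 0
G(1) = mex{0} = 1
G(2) = mex{1} = 0
G(3) = mex{0} = 1
G(4) = mex{1} = 0
G(5) = mex{0,0} = 1
G(6) = mex{1,1} = 0
G(7) = mex{0,0,0} = 1
G(8) = mex{1,1,1,0} = 2
G_A(8) = 2.
Stack B, S = {1, 6, 7, 8}:
G(0) = 0
G(1) = mex{0} = 1
G(2) = mex{1} = 0
G(3) = mex{0} = 1
G(4) = mex{1} = 0
G(5) = mex{0} = 1
G(6) = mex{1,0} = 2
G(7) = mex{2,1,0} = 3
G(8) = mex{3,0,1,0} = 2
G(9) = mex{2,1,0,1} = 3
G(10) = mex{3,0,1,0} = 2
G(11) = mex{2,1,0,1} = 3
G(12) = mex{3,2,1,0} = 4
G(13) = mex{4,3,2,1} = 0
G(14) = mex{0,2,3,2} = 1
G(15) = mex{1,3,2,3} = 0
G(16) = mex{0,2,3,2} = 1
G(17) = mex{1,3,2,3} = 0
G(18) = mex{0,4,3,2} = 1
G(19) = mex{1,0,4,3} = 2
G(20) = mex{2,1,0,4} = 3
G(21) = mex{3,0,1,0} = 2
G(22) = mex{2,1,0,1} = 3
G_B(22) = 3.
Combined Grundy value = 2 ⊕ 3 = 1.
A winning move leaves total XOR = 0, i.e. changes one component's Grundy value g to g ⊕ X where X is the current total.
Stack A: need g' = 2⊕1 = 3. Options: 8−1→G=1, 8−5→G=1, 8−7→G=1, 8−8→G=0. Hits: 0.
Stack B: need g' = 3⊕1 = 2. Options: 22−1→G=2, 22−6→G=1, 22−7→G=0, 22−8→G=1. Hits: 1.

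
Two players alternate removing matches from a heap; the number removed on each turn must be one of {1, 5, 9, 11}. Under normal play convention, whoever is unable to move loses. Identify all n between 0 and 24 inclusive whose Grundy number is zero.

G(0) = 0
G(1) = mex{0} = 1
G(2) = mex{1} = 0
G(3) = mex{0} = 1
G(4) = mex{1} = 0
G(5) = mex{0,0} = 1
G(6) = mex{1,1} = 0
G(7) = mex{0,0} = 1
G(8) = mex{1,1} = 0
G(9) = mex{0,0,0} = 1
G(10) = mex{1,1,1} = 0
G(11) = mex{0,0,0,0} = 1
G(12) = mex{1,1,1,1} = 0
G(13) = mex{0,0,0,0} = 1
G(14) = mex{1,1,1,1} = 0
G(15) = mex{0,0,0,0} = 1
G(16) = mex{1,1,1,1} = 0
G(17) = mex{0,0,0,0} = 1
G(18) = mex{1,1,1,1} = 0
G(19) = mex{0,0,0,0} = 1
G(20) = mex{1,1,1,1} = 0
G(21) = mex{0,0,0,0} = 1
G(22) = mex{1,1,1,1} = 0
G(23) = mex{0,0,0,0} = 1
G(24) = mex{1,1,1,1} = 0
P-positions are exactly the n with G(n) = 0.

0, 2, 4, 6, 8, 10, 12, 14, 16, 18, 20, 22, 24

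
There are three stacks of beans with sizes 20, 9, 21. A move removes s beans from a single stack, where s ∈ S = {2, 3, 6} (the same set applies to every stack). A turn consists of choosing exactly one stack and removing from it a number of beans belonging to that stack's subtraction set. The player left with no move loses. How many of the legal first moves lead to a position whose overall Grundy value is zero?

All stacks use S = {2, 3, 6}:
n :  0  1  2  3  4  5  6  7  8  9 10 11 12 13 14 15 16 17 18 19 20 21
G :  0  0  1  1  2  0  3  1  2  0  0  1  1  2  0  3  1  2  0  0  1  1
Stack A: G(20) = 1.
Stack B: G(9) = 0.
Stack C: G(21) = 1.
Combined Grundy value = 1 ⊕ 0 ⊕ 1 = 0.
A winning move leaves total XOR = 0, i.e. changes one component's Grundy value g to g ⊕ X where X is the current total.
Stack A: target g' = 1⊕0 = 1, but every legal move changes the Grundy value (mex property), so 0 moves.
Stack B: target g' = 0⊕0 = 0, but every legal move changes the Grundy value (mex property), so 0 moves.
Stack C: target g' = 1⊕0 = 1, but every legal move changes the Grundy value (mex property), so 0 moves.

0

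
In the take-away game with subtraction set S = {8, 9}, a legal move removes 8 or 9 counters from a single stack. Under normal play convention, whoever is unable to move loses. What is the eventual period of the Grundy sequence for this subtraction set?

17

n :  0  1  2  3  4  5  6  7  8  9 10 11 12 13 14 15 16 17 18 19 20 21 22 23 24 25 26 27 28 29 30 31 32 33 34 35
G :  0  0  0  0  0  0  0  0  1  1  1  1  1  1  1  1  2  0  0  0  0  0  0  0  0  1  1  1  1  1  1  1  1  2  0  0
G(n+17) = G(n) holds for n = 0,…,8 (a full window of length max(S) = 9), so the sequence is purely periodic with period 17.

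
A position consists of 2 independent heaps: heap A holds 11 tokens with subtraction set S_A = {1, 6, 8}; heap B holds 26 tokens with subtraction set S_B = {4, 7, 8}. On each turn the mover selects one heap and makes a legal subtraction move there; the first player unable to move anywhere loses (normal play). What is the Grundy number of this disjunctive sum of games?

Heap A, S = {1, 6, 8}:
n :  0  1  2  3  4  5  6  7  8  9 10 11
G :  0  1  0  1  0  1  2  0  1  0  1  0
G_A(11) = 0.
Heap B, S = {4, 7, 8}:
n :  0  1  2  3  4  5  6  7  8  9 10 11 12 13 14 15 16 17 18 19 20 21 22 23 24 25 26
G :  0  0  0  0  1  1  1  1  2  2  2  2  0  0  0  0  1  1  1  1  2  2  2  2  0  0  0
G_B(26) = 0.
Combined Grundy value = 0 ⊕ 0 = 0.

0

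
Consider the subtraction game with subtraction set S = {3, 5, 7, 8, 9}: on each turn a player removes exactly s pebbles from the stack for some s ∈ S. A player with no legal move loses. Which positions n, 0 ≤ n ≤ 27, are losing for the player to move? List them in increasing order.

0, 1, 2, 12, 13, 14, 24, 25, 26

n :  0  1  2  3  4  5  6  7  8  9 10 11 12 13 14 15 16 17 18 19 20 21 22 23 24 25 26 27
G :  0  0  0  1  1  1  2  2  2  3  3  3  0  0  0  1  1  1  2  2  2  3  3  3  0  0  0  1
P-positions are exactly the n with G(n) = 0.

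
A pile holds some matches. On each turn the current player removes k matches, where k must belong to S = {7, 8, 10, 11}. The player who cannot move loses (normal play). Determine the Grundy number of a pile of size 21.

0

n :  0  1  2  3  4  5  6  7  8  9 10 11 12 13 14 15 16 17 18 19 20 21
G :  0  0  0  0  0  0  0  1  1  1  1  1  1  1  2  2  2  2  0  0  0  0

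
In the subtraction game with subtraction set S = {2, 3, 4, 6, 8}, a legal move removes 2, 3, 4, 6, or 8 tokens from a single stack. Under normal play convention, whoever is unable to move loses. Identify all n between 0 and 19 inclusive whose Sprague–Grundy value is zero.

0, 1, 10, 11

n :  0  1  2  3  4  5  6  7  8  9 10 11 12 13 14 15 16 17 18 19
G :  0  0  1  1  2  2  3  3  4  4  0  0  1  1  2  2  3  3  4  4
P-positions are exactly the n with G(n) = 0.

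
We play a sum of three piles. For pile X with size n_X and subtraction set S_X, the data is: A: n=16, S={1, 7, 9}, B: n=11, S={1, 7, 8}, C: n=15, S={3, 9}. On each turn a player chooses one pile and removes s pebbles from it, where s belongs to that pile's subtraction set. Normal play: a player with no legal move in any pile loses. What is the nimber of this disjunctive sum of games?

Pile A, S = {1, 7, 9}:
G(0) = 0
G(1) = mex{0} = 1
G(2) = mex{1} = 0
G(3) = mex{0} = 1
G(4) = mex{1} = 0
G(5) = mex{0} = 1
G(6) = mex{1} = 0
G(7) = mex{0,0} = 1
G(8) = mex{1,1} = 0
G(9) = mex{0,0,0} = 1
G(10) = mex{1,1,1} = 0
G(11) = mex{0,0,0} = 1
G(12) = mex{1,1,1} = 0
G(13) = mex{0,0,0} = 1
G(14) = mex{1,1,1} = 0
G(15) = mex{0,0,0} = 1
G(16) = mex{1,1,1} = 0
G_A(16) = 0.
Pile B, S = {1, 7, 8}:
n :  0  1  2  3  4  5  6  7  8  9 10 11
G :  0  1  0  1  0  1  0  1  2  3  2  3
G_B(11) = 3.
Pile C, S = {3, 9}:
G(0) = 0
G(1) = mex{} = 0
G(2) = mex{} = 0
G(3) = mex{0} = 1
G(4) = mex{0} = 1
G(5) = mex{0} = 1
G(6) = mex{1} = 0
G(7) = mex{1} = 0
G(8) = mex{1} = 0
G(9) = mex{0,0} = 1
G(10) = mex{0,0} = 1
G(11) = mex{0,0} = 1
G(12) = mex{1,1} = 0
G(13) = mex{1,1} = 0
G(14) = mex{1,1} = 0
G(15) = mex{0,0} = 1
G_C(15) = 1.
Combined Grundy value = 0 ⊕ 3 ⊕ 1 = 2.

2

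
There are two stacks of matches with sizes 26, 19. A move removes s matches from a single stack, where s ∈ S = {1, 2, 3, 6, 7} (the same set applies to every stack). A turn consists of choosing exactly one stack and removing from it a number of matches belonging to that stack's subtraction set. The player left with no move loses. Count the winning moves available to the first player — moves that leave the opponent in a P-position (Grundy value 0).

All stacks use S = {1, 2, 3, 6, 7}:
G(0) = 0
G(1) = mex{0} = 1
G(2) = mex{1,0} = 2
G(3) = mex{2,1,0} = 3
G(4) = mex{3,2,1} = 0
G(5) = mex{0,3,2} = 1
G(6) = mex{1,0,3,0} = 2
G(7) = mex{2,1,0,1,0} = 3
G(8) = mex{3,2,1,2,1} = 0
G(9) = mex{0,3,2,3,2} = 1
G(10) = mex{1,0,3,0,3} = 2
G(11) = mex{2,1,0,1,0} = 3
G(12) = mex{3,2,1,2,1} = 0
G(13) = mex{0,3,2,3,2} = 1
G(14) = mex{1,0,3,0,3} = 2
G(15) = mex{2,1,0,1,0} = 3
G(16) = mex{3,2,1,2,1} = 0
G(17) = mex{0,3,2,3,2} = 1
G(18) = mex{1,0,3,0,3} = 2
G(19) = mex{2,1,0,1,0} = 3
G(20) = mex{3,2,1,2,1} = 0
G(21) = mex{0,3,2,3,2} = 1
G(22) = mex{1,0,3,0,3} = 2
G(23) = mex{2,1,0,1,0} = 3
G(24) = mex{3,2,1,2,1} = 0
G(25) = mex{0,3,2,3,2} = 1
G(26) = mex{1,0,3,0,3} = 2
Stack A: G(26) = 2.
Stack B: G(19) = 3.
Combined Grundy value = 2 ⊕ 3 = 1.
A winning move leaves total XOR = 0, i.e. changes one component's Grundy value g to g ⊕ X where X is the current total.
Stack A: need g' = 2⊕1 = 3. Options: 26−1→G=1, 26−2→G=0, 26−3→G=3, 26−6→G=0, 26−7→G=3. Hits: 2.
Stack B: need g' = 3⊕1 = 2. Options: 19−1→G=2, 19−2→G=1, 19−3→G=0, 19−6→G=1, 19−7→G=0. Hits: 1.

3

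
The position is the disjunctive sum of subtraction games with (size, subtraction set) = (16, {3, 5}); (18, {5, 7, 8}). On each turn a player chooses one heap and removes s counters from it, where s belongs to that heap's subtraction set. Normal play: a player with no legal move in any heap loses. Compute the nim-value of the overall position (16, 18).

1

Heap A, S = {3, 5}:
G(0) = 0
G(1) = mex{} = 0
G(2) = mex{} = 0
G(3) = mex{0} = 1
G(4) = mex{0} = 1
G(5) = mex{0,0} = 1
G(6) = mex{1,0} = 2
G(7) = mex{1,0} = 2
G(8) = mex{1,1} = 0
G(9) = mex{2,1} = 0
G(10) = mex{2,1} = 0
G(11) = mex{0,2} = 1
G(12) = mex{0,2} = 1
G(13) = mex{0,0} = 1
G(14) = mex{1,0} = 2
G(15) = mex{1,0} = 2
G(16) = mex{1,1} = 0
G_A(16) = 0.
Heap B, S = {5, 7, 8}:
G(0) = 0
G(1) = mex{} = 0
G(2) = mex{} = 0
G(3) = mex{} = 0
G(4) = mex{} = 0
G(5) = mex{0} = 1
G(6) = mex{0} = 1
G(7) = mex{0,0} = 1
G(8) = mex{0,0,0} = 1
G(9) = mex{0,0,0} = 1
G(10) = mex{1,0,0} = 2
G(11) = mex{1,0,0} = 2
G(12) = mex{1,1,0} = 2
G(13) = mex{1,1,1} = 0
G(14) = mex{1,1,1} = 0
G(15) = mex{2,1,1} = 0
G(16) = mex{2,1,1} = 0
G(17) = mex{2,2,1} = 0
G(18) = mex{0,2,2} = 1
G_B(18) = 1.
Combined Grundy value = 0 ⊕ 1 = 1.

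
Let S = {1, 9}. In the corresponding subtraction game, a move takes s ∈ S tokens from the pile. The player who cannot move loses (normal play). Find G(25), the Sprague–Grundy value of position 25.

1

n :  0  1  2  3  4  5  6  7  8  9 10 11 12 13 14 15 16 17 18 19 20 21 22 23 24 25
G :  0  1  0  1  0  1  0  1  0  1  0  1  0  1  0  1  0  1  0  1  0  1  0  1  0  1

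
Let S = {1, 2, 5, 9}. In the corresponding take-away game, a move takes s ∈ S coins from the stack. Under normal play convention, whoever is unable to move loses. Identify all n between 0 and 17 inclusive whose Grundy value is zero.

n :  0  1  2  3  4  5  6  7  8  9 10 11 12 13 14 15 16 17
G :  0  1  2  0  1  2  0  1  2  3  0  1  2  0  1  2  0  1
P-positions are exactly the n with G(n) = 0.

0, 3, 6, 10, 13, 16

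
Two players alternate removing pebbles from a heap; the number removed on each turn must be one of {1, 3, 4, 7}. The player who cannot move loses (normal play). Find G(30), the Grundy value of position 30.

2

G(0) = 0
G(1) = mex{0} = 1
G(2) = mex{1} = 0
G(3) = mex{0,0} = 1
G(4) = mex{1,1,0} = 2
G(5) = mex{2,0,1} = 3
G(6) = mex{3,1,0} = 2
G(7) = mex{2,2,1,0} = 3
G(8) = mex{3,3,2,1} = 0
G(9) = mex{0,2,3,0} = 1
G(10) = mex{1,3,2,1} = 0
G(11) = mex{0,0,3,2} = 1
G(12) = mex{1,1,0,3} = 2
G(13) = mex{2,0,1,2} = 3
G(14) = mex{3,1,0,3} = 2
G(15) = mex{2,2,1,0} = 3
G(16) = mex{3,3,2,1} = 0
G(17) = mex{0,2,3,0} = 1
G(18) = mex{1,3,2,1} = 0
G(19) = mex{0,0,3,2} = 1
G(20) = mex{1,1,0,3} = 2
G(21) = mex{2,0,1,2} = 3
G(22) = mex{3,1,0,3} = 2
G(23) = mex{2,2,1,0} = 3
G(24) = mex{3,3,2,1} = 0
G(25) = mex{0,2,3,0} = 1
G(26) = mex{1,3,2,1} = 0
G(27) = mex{0,0,3,2} = 1
G(28) = mex{1,1,0,3} = 2
G(29) = mex{2,0,1,2} = 3
G(30) = mex{3,1,0,3} = 2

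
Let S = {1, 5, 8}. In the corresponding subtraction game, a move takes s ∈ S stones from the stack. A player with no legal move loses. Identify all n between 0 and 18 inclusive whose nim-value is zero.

0, 2, 4, 6, 13, 15, 17

G(0) = 0
G(1) = mex{0} = 1
G(2) = mex{1} = 0
G(3) = mex{0} = 1
G(4) = mex{1} = 0
G(5) = mex{0,0} = 1
G(6) = mex{1,1} = 0
G(7) = mex{0,0} = 1
G(8) = mex{1,1,0} = 2
G(9) = mex{2,0,1} = 3
G(10) = mex{3,1,0} = 2
G(11) = mex{2,0,1} = 3
G(12) = mex{3,1,0} = 2
G(13) = mex{2,2,1} = 0
G(14) = mex{0,3,0} = 1
G(15) = mex{1,2,1} = 0
G(16) = mex{0,3,2} = 1
G(17) = mex{1,2,3} = 0
G(18) = mex{0,0,2} = 1
P-positions are exactly the n with G(n) = 0.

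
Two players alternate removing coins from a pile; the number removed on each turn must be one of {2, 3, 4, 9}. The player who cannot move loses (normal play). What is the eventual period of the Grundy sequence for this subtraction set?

G(0) = 0
G(1) = mex{} = 0
G(2) = mex{0} = 1
G(3) = mex{0,0} = 1
G(4) = mex{1,0,0} = 2
G(5) = mex{1,1,0} = 2
G(6) = mex{2,1,1} = 0
G(7) = mex{2,2,1} = 0
G(8) = mex{0,2,2} = 1
G(9) = mex{0,0,2,0} = 1
G(10) = mex{1,0,0,0} = 2
G(11) = mex{1,1,0,1} = 2
G(12) = mex{2,1,1,1} = 0
G(13) = mex{2,2,1,2} = 0
G(14) = mex{0,2,2,2} = 1
G(15) = mex{0,0,2,0} = 1
G(16) = mex{1,0,0,0} = 2
G(n+6) = G(n) holds for n = 0,…,8 (a full window of length max(S) = 9), so the sequence is purely periodic with period 6.

6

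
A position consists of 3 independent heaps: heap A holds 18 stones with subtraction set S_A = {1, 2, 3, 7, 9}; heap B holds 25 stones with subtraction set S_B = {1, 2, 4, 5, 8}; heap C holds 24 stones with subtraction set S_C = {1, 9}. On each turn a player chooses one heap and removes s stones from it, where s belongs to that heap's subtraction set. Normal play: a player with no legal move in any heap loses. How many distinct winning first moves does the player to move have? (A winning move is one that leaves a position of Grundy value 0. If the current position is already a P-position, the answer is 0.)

5

Heap A, S = {1, 2, 3, 7, 9}:
G(0) = 0
G(1) = mex{0} = 1
G(2) = mex{1,0} = 2
G(3) = mex{2,1,0} = 3
G(4) = mex{3,2,1} = 0
G(5) = mex{0,3,2} = 1
G(6) = mex{1,0,3} = 2
G(7) = mex{2,1,0,0} = 3
G(8) = mex{3,2,1,1} = 0
G(9) = mex{0,3,2,2,0} = 1
G(10) = mex{1,0,3,3,1} = 2
G(11) = mex{2,1,0,0,2} = 3
G(12) = mex{3,2,1,1,3} = 0
G(13) = mex{0,3,2,2,0} = 1
G(14) = mex{1,0,3,3,1} = 2
G(15) = mex{2,1,0,0,2} = 3
G(16) = mex{3,2,1,1,3} = 0
G(17) = mex{0,3,2,2,0} = 1
G(18) = mex{1,0,3,3,1} = 2
G_A(18) = 2.
Heap B, S = {1, 2, 4, 5, 8}:
G(0) = 0
G(1) = mex{0} = 1
G(2) = mex{1,0} = 2
G(3) = mex{2,1} = 0
G(4) = mex{0,2,0} = 1
G(5) = mex{1,0,1,0} = 2
G(6) = mex{2,1,2,1} = 0
G(7) = mex{0,2,0,2} = 1
G(8) = mex{1,0,1,0,0} = 2
G(9) = mex{2,1,2,1,1} = 0
G(10) = mex{0,2,0,2,2} = 1
G(11) = mex{1,0,1,0,0} = 2
G(12) = mex{2,1,2,1,1} = 0
G(13) = mex{0,2,0,2,2} = 1
G(14) = mex{1,0,1,0,0} = 2
G(15) = mex{2,1,2,1,1} = 0
G(16) = mex{0,2,0,2,2} = 1
G(17) = mex{1,0,1,0,0} = 2
G(18) = mex{2,1,2,1,1} = 0
G(19) = mex{0,2,0,2,2} = 1
G(20) = mex{1,0,1,0,0} = 2
G(21) = mex{2,1,2,1,1} = 0
G(22) = mex{0,2,0,2,2} = 1
G(23) = mex{1,0,1,0,0} = 2
G(24) = mex{2,1,2,1,1} = 0
G(25) = mex{0,2,0,2,2} = 1
G_B(25) = 1.
Heap C, S = {1, 9}:
G(0) = 0
G(1) = mex{0} = 1
G(2) = mex{1} = 0
G(3) = mex{0} = 1
G(4) = mex{1} = 0
G(5) = mex{0} = 1
G(6) = mex{1} = 0
G(7) = mex{0} = 1
G(8) = mex{1} = 0
G(9) = mex{0,0} = 1
G(10) = mex{1,1} = 0
G(11) = mex{0,0} = 1
G(12) = mex{1,1} = 0
G(13) = mex{0,0} = 1
G(14) = mex{1,1} = 0
G(15) = mex{0,0} = 1
G(16) = mex{1,1} = 0
G(17) = mex{0,0} = 1
G(18) = mex{1,1} = 0
G(19) = mex{0,0} = 1
G(20) = mex{1,1} = 0
G(21) = mex{0,0} = 1
G(22) = mex{1,1} = 0
G(23) = mex{0,0} = 1
G(24) = mex{1,1} = 0
G_C(24) = 0.
Combined Grundy value = 2 ⊕ 1 ⊕ 0 = 3.
A winning move leaves total XOR = 0, i.e. changes one component's Grundy value g to g ⊕ X where X is the current total.
Heap A: need g' = 2⊕3 = 1. Options: 18−1→G=1, 18−2→G=0, 18−3→G=3, 18−7→G=3, 18−9→G=1. Hits: 2.
Heap B: need g' = 1⊕3 = 2. Options: 25−1→G=0, 25−2→G=2, 25−4→G=0, 25−5→G=2, 25−8→G=2. Hits: 3.
Heap C: need g' = 0⊕3 = 3. Options: 24−1→G=1, 24−9→G=1. Hits: 0.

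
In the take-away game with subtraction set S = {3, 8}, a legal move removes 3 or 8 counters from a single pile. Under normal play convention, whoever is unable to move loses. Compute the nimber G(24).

G(0) = 0
G(1) = mex{} = 0
G(2) = mex{} = 0
G(3) = mex{0} = 1
G(4) = mex{0} = 1
G(5) = mex{0} = 1
G(6) = mex{1} = 0
G(7) = mex{1} = 0
G(8) = mex{1,0} = 2
G(9) = mex{0,0} = 1
G(10) = mex{0,0} = 1
G(11) = mex{2,1} = 0
G(12) = mex{1,1} = 0
G(13) = mex{1,1} = 0
G(14) = mex{0,0} = 1
G(15) = mex{0,0} = 1
G(16) = mex{0,2} = 1
G(17) = mex{1,1} = 0
G(18) = mex{1,1} = 0
G(19) = mex{1,0} = 2
G(20) = mex{0,0} = 1
G(21) = mex{0,0} = 1
G(22) = mex{2,1} = 0
G(23) = mex{1,1} = 0
G(24) = mex{1,1} = 0

0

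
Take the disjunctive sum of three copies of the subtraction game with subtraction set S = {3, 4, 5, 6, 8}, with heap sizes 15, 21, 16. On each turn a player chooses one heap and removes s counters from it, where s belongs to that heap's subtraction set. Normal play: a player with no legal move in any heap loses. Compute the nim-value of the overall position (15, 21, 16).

3

All heaps use S = {3, 4, 5, 6, 8}:
n :  0  1  2  3  4  5  6  7  8  9 10 11 12 13 14 15 16 17 18 19 20 21
G :  0  0  0  1  1  1  2  2  2  3  3  0  0  0  1  1  1  2  2  2  3  3
Heap A: G(15) = 1.
Heap B: G(21) = 3.
Heap C: G(16) = 1.
Combined Grundy value = 1 ⊕ 3 ⊕ 1 = 3.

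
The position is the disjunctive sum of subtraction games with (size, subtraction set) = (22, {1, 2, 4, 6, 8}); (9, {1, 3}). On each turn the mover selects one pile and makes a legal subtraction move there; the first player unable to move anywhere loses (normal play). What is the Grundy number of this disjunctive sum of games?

Pile A, S = {1, 2, 4, 6, 8}:
G(0) = 0
G(1) = mex{0} = 1
G(2) = mex{1,0} = 2
G(3) = mex{2,1} = 0
G(4) = mex{0,2,0} = 1
G(5) = mex{1,0,1} = 2
G(6) = mex{2,1,2,0} = 3
G(7) = mex{3,2,0,1} = 4
G(8) = mex{4,3,1,2,0} = 5
G(9) = mex{5,4,2,0,1} = 3
G(10) = mex{3,5,3,1,2} = 0
G(11) = mex{0,3,4,2,0} = 1
G(12) = mex{1,0,5,3,1} = 2
G(13) = mex{2,1,3,4,2} = 0
G(14) = mex{0,2,0,5,3} = 1
G(15) = mex{1,0,1,3,4} = 2
G(16) = mex{2,1,2,0,5} = 3
G(17) = mex{3,2,0,1,3} = 4
G(18) = mex{4,3,1,2,0} = 5
G(19) = mex{5,4,2,0,1} = 3
G(20) = mex{3,5,3,1,2} = 0
G(21) = mex{0,3,4,2,0} = 1
G(22) = mex{1,0,5,3,1} = 2
G_A(22) = 2.
Pile B, S = {1, 3}:
n : 0 1 2 3 4 5 6 7 8 9
G : 0 1 0 1 0 1 0 1 0 1
G_B(9) = 1.
Combined Grundy value = 2 ⊕ 1 = 3.

3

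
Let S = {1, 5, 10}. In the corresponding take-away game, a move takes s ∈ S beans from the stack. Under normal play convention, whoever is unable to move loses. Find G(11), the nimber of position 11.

3

n :  0  1  2  3  4  5  6  7  8  9 10 11
G :  0  1  0  1  0  1  0  1  0  1  2  3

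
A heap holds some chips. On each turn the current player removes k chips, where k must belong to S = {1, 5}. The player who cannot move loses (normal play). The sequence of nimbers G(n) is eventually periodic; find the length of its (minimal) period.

G(0) = 0
G(1) = mex{0} = 1
G(2) = mex{1} = 0
G(3) = mex{0} = 1
G(4) = mex{1} = 0
G(5) = mex{0,0} = 1
G(6) = mex{1,1} = 0
G(7) = mex{0,0} = 1
G(8) = mex{1,1} = 0
G(9) = mex{0,0} = 1
G(10) = mex{1,1} = 0
G(11) = mex{0,0} = 1
G(12) = mex{1,1} = 0
G(13) = mex{0,0} = 1
G(14) = mex{1,1} = 0
G(n+2) = G(n) holds for n = 0,…,4 (a full window of length max(S) = 5), so the sequence is purely periodic with period 2.

2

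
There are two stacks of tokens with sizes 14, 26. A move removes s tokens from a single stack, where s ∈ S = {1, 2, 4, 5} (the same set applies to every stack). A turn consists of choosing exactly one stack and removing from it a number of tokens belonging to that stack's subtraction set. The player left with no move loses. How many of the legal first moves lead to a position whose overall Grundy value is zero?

0

All stacks use S = {1, 2, 4, 5}:
G(0) = 0
G(1) = mex{0} = 1
G(2) = mex{1,0} = 2
G(3) = mex{2,1} = 0
G(4) = mex{0,2,0} = 1
G(5) = mex{1,0,1,0} = 2
G(6) = mex{2,1,2,1} = 0
G(7) = mex{0,2,0,2} = 1
G(8) = mex{1,0,1,0} = 2
G(9) = mex{2,1,2,1} = 0
G(10) = mex{0,2,0,2} = 1
G(11) = mex{1,0,1,0} = 2
G(12) = mex{2,1,2,1} = 0
G(13) = mex{0,2,0,2} = 1
G(14) = mex{1,0,1,0} = 2
G(15) = mex{2,1,2,1} = 0
G(16) = mex{0,2,0,2} = 1
G(17) = mex{1,0,1,0} = 2
G(18) = mex{2,1,2,1} = 0
G(19) = mex{0,2,0,2} = 1
G(20) = mex{1,0,1,0} = 2
G(21) = mex{2,1,2,1} = 0
G(22) = mex{0,2,0,2} = 1
G(23) = mex{1,0,1,0} = 2
G(24) = mex{2,1,2,1} = 0
G(25) = mex{0,2,0,2} = 1
G(26) = mex{1,0,1,0} = 2
Stack A: G(14) = 2.
Stack B: G(26) = 2.
Combined Grundy value = 2 ⊕ 2 = 0.
A winning move leaves total XOR = 0, i.e. changes one component's Grundy value g to g ⊕ X where X is the current total.
Stack A: target g' = 2⊕0 = 2, but every legal move changes the Grundy value (mex property), so 0 moves.
Stack B: target g' = 2⊕0 = 2, but every legal move changes the Grundy value (mex property), so 0 moves.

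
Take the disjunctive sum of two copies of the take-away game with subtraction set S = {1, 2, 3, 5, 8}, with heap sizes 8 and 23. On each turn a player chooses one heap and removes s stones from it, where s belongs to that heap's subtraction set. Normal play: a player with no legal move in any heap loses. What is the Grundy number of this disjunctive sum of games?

All heaps use S = {1, 2, 3, 5, 8}:
G(0) = 0
G(1) = mex{0} = 1
G(2) = mex{1,0} = 2
G(3) = mex{2,1,0} = 3
G(4) = mex{3,2,1} = 0
G(5) = mex{0,3,2,0} = 1
G(6) = mex{1,0,3,1} = 2
G(7) = mex{2,1,0,2} = 3
G(8) = mex{3,2,1,3,0} = 4
G(9) = mex{4,3,2,0,1} = 5
G(10) = mex{5,4,3,1,2} = 0
G(11) = mex{0,5,4,2,3} = 1
G(12) = mex{1,0,5,3,0} = 2
G(13) = mex{2,1,0,4,1} = 3
G(14) = mex{3,2,1,5,2} = 0
G(15) = mex{0,3,2,0,3} = 1
G(16) = mex{1,0,3,1,4} = 2
G(17) = mex{2,1,0,2,5} = 3
G(18) = mex{3,2,1,3,0} = 4
G(19) = mex{4,3,2,0,1} = 5
G(20) = mex{5,4,3,1,2} = 0
G(21) = mex{0,5,4,2,3} = 1
G(22) = mex{1,0,5,3,0} = 2
G(23) = mex{2,1,0,4,1} = 3
Heap A: G(8) = 4.
Heap B: G(23) = 3.
Combined Grundy value = 4 ⊕ 3 = 7.

7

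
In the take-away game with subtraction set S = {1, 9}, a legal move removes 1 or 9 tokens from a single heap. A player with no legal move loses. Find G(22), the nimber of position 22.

n :  0  1  2  3  4  5  6  7  8  9 10 11 12 13 14 15 16 17 18 19 20 21 22
G :  0  1  0  1  0  1  0  1  0  1  0  1  0  1  0  1  0  1  0  1  0  1  0

0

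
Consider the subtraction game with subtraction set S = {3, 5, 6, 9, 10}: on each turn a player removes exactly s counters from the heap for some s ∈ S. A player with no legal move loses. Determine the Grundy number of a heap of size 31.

1

n :  0  1  2  3  4  5  6  7  8  9 10 11 12 13 14 15 16 17 18 19 20 21 22 23 24 25 26 27 28 29 30 31
G :  0  0  0  1  1  1  2  2  2  3  3  3  4  0  0  0  1  1  1  2  2  2  3  3  3  4  0  0  0  1  1  1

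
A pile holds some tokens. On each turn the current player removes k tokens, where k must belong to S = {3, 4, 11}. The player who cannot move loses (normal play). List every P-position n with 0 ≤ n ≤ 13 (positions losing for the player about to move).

0, 1, 2, 7, 8, 9

G(0) = 0
G(1) = mex{} = 0
G(2) = mex{} = 0
G(3) = mex{0} = 1
G(4) = mex{0,0} = 1
G(5) = mex{0,0} = 1
G(6) = mex{1,0} = 2
G(7) = mex{1,1} = 0
G(8) = mex{1,1} = 0
G(9) = mex{2,1} = 0
G(10) = mex{0,2} = 1
G(11) = mex{0,0,0} = 1
G(12) = mex{0,0,0} = 1
G(13) = mex{1,0,0} = 2
P-positions are exactly the n with G(n) = 0.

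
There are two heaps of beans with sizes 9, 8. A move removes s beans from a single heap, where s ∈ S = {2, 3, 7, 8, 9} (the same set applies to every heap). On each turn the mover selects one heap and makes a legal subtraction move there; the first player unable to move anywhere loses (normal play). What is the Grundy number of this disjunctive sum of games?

All heaps use S = {2, 3, 7, 8, 9}:
G(0) = 0
G(1) = mex{} = 0
G(2) = mex{0} = 1
G(3) = mex{0,0} = 1
G(4) = mex{1,0} = 2
G(5) = mex{1,1} = 0
G(6) = mex{2,1} = 0
G(7) = mex{0,2,0} = 1
G(8) = mex{0,0,0,0} = 1
G(9) = mex{1,0,1,0,0} = 2
Heap A: G(9) = 2.
Heap B: G(8) = 1.
Combined Grundy value = 2 ⊕ 1 = 3.

3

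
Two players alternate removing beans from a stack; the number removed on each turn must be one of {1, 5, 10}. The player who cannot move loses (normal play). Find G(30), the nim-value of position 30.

n :  0  1  2  3  4  5  6  7  8  9 10 11 12 13 14 15 16 17 18 19 20 21 22 23 24 25 26 27 28 29 30
G :  0  1  0  1  0  1  0  1  0  1  2  3  2  3  2  0  1  0  1  0  1  0  1  0  1  2  3  2  3  2  0

0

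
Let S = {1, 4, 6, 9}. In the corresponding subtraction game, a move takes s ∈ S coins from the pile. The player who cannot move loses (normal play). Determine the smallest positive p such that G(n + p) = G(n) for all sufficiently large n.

G(0) = 0
G(1) = mex{0} = 1
G(2) = mex{1} = 0
G(3) = mex{0} = 1
G(4) = mex{1,0} = 2
G(5) = mex{2,1} = 0
G(6) = mex{0,0,0} = 1
G(7) = mex{1,1,1} = 0
G(8) = mex{0,2,0} = 1
G(9) = mex{1,0,1,0} = 2
G(10) = mex{2,1,2,1} = 0
G(11) = mex{0,0,0,0} = 1
G(12) = mex{1,1,1,1} = 0
G(13) = mex{0,2,0,2} = 1
G(14) = mex{1,0,1,0} = 2
G(15) = mex{2,1,2,1} = 0
G(n+5) = G(n) holds for n = 0,…,8 (a full window of length max(S) = 9), so the sequence is purely periodic with period 5.

5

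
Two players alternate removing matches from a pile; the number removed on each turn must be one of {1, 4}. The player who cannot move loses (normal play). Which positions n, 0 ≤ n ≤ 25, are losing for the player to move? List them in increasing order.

G(0) = 0
G(1) = mex{0} = 1
G(2) = mex{1} = 0
G(3) = mex{0} = 1
G(4) = mex{1,0} = 2
G(5) = mex{2,1} = 0
G(6) = mex{0,0} = 1
G(7) = mex{1,1} = 0
G(8) = mex{0,2} = 1
G(9) = mex{1,0} = 2
G(10) = mex{2,1} = 0
G(11) = mex{0,0} = 1
G(12) = mex{1,1} = 0
G(13) = mex{0,2} = 1
G(14) = mex{1,0} = 2
G(15) = mex{2,1} = 0
G(16) = mex{0,0} = 1
G(17) = mex{1,1} = 0
G(18) = mex{0,2} = 1
G(19) = mex{1,0} = 2
G(20) = mex{2,1} = 0
G(21) = mex{0,0} = 1
G(22) = mex{1,1} = 0
G(23) = mex{0,2} = 1
G(24) = mex{1,0} = 2
G(25) = mex{2,1} = 0
P-positions are exactly the n with G(n) = 0.

0, 2, 5, 7, 10, 12, 15, 17, 20, 22, 25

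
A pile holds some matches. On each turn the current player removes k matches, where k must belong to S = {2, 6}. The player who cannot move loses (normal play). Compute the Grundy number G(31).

n :  0  1  2  3  4  5  6  7  8  9 10 11 12 13 14 15 16 17 18 19 20 21 22 23 24 25 26 27 28 29 30 31
G :  0  0  1  1  0  0  1  1  0  0  1  1  0  0  1  1  0  0  1  1  0  0  1  1  0  0  1  1  0  0  1  1

1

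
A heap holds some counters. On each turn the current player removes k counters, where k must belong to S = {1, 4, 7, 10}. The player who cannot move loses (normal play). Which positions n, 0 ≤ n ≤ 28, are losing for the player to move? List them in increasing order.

n :  0  1  2  3  4  5  6  7  8  9 10 11 12 13 14 15 16 17 18 19 20 21 22 23 24 25 26 27 28
G :  0  1  0  1  2  0  1  2  0  1  2  0  1  0  1  2  0  1  2  0  1  2  0  1  0  1  2  0  1
P-positions are exactly the n with G(n) = 0.

0, 2, 5, 8, 11, 13, 16, 19, 22, 24, 27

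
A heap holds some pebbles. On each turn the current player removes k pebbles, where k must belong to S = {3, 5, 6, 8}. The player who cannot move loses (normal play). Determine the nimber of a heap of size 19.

n :  0  1  2  3  4  5  6  7  8  9 10 11 12 13 14 15 16 17 18 19
G :  0  0  0  1  1  1  2  2  2  3  3  0  0  0  1  1  1  2  2  2

2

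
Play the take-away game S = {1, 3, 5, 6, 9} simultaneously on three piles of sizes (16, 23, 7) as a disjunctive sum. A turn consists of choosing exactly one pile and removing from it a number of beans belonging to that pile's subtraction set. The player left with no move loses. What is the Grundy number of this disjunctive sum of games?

All piles use S = {1, 3, 5, 6, 9}:
n :  0  1  2  3  4  5  6  7  8  9 10 11 12 13 14 15 16 17 18 19 20 21 22 23
G :  0  1  0  1  0  1  2  3  2  3  2  3  0  1  0  1  0  1  2  3  2  3  2  3
Pile A: G(16) = 0.
Pile B: G(23) = 3.
Pile C: G(7) = 3.
Combined Grundy value = 0 ⊕ 3 ⊕ 3 = 0.

0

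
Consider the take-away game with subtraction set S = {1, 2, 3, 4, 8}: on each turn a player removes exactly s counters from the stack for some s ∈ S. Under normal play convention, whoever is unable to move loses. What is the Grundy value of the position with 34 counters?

n :  0  1  2  3  4  5  6  7  8  9 10 11 12 13 14 15 16 17 18 19 20 21 22 23 24 25 26 27 28 29 30 31 32 33 34
G :  0  1  2  3  4  0  1  2  3  4  0  1  2  3  4  0  1  2  3  4  0  1  2  3  4  0  1  2  3  4  0  1  2  3  4

4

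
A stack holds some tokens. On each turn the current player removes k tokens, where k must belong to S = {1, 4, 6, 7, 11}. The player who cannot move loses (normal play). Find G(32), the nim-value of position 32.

n :  0  1  2  3  4  5  6  7  8  9 10 11 12 13 14 15 16 17 18 19 20 21 22 23 24 25 26 27 28 29 30 31 32
G :  0  1  0  1  2  0  1  2  3  2  0  1  2  3  4  0  1  2  0  1  0  1  2  0  1  2  3  2  0  1  2  3  4

4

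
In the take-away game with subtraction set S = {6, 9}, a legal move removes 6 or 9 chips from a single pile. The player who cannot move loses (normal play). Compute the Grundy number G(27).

2

n :  0  1  2  3  4  5  6  7  8  9 10 11 12 13 14 15 16 17 18 19 20 21 22 23 24 25 26 27
G :  0  0  0  0  0  0  1  1  1  1  1  1  2  2  2  0  0  0  0  0  0  1  1  1  1  1  1  2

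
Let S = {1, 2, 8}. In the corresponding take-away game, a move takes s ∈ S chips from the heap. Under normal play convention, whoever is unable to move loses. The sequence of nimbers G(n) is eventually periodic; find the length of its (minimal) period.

3

G(0) = 0
G(1) = mex{0} = 1
G(2) = mex{1,0} = 2
G(3) = mex{2,1} = 0
G(4) = mex{0,2} = 1
G(5) = mex{1,0} = 2
G(6) = mex{2,1} = 0
G(7) = mex{0,2} = 1
G(8) = mex{1,0,0} = 2
G(9) = mex{2,1,1} = 0
G(10) = mex{0,2,2} = 1
G(11) = mex{1,0,0} = 2
G(12) = mex{2,1,1} = 0
G(13) = mex{0,2,2} = 1
G(14) = mex{1,0,0} = 2
G(n+3) = G(n) holds for n = 0,…,7 (a full window of length max(S) = 8), so the sequence is purely periodic with period 3.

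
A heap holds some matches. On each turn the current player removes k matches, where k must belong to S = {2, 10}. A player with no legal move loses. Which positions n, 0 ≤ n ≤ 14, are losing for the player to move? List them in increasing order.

n :  0  1  2  3  4  5  6  7  8  9 10 11 12 13 14
G :  0  0  1  1  0  0  1  1  0  0  1  1  0  0  1
P-positions are exactly the n with G(n) = 0.

0, 1, 4, 5, 8, 9, 12, 13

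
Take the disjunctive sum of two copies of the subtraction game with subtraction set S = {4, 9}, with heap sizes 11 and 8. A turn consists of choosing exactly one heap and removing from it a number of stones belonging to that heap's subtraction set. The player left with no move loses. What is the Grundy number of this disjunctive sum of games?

2

All heaps use S = {4, 9}:
G(0) = 0
G(1) = mex{} = 0
G(2) = mex{} = 0
G(3) = mex{} = 0
G(4) = mex{0} = 1
G(5) = mex{0} = 1
G(6) = mex{0} = 1
G(7) = mex{0} = 1
G(8) = mex{1} = 0
G(9) = mex{1,0} = 2
G(10) = mex{1,0} = 2
G(11) = mex{1,0} = 2
Heap A: G(11) = 2.
Heap B: G(8) = 0.
Combined Grundy value = 2 ⊕ 0 = 2.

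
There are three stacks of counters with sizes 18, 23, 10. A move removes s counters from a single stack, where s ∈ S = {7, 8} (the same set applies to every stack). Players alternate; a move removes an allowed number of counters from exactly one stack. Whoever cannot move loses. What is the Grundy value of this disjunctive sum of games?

All stacks use S = {7, 8}:
n :  0  1  2  3  4  5  6  7  8  9 10 11 12 13 14 15 16 17 18 19 20 21 22 23
G :  0  0  0  0  0  0  0  1  1  1  1  1  1  1  2  0  0  0  0  0  0  0  1  1
Stack A: G(18) = 0.
Stack B: G(23) = 1.
Stack C: G(10) = 1.
Combined Grundy value = 0 ⊕ 1 ⊕ 1 = 0.

0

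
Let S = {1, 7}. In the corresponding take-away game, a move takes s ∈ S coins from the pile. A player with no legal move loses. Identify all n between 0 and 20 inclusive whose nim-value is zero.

0, 2, 4, 6, 8, 10, 12, 14, 16, 18, 20

n :  0  1  2  3  4  5  6  7  8  9 10 11 12 13 14 15 16 17 18 19 20
G :  0  1  0  1  0  1  0  1  0  1  0  1  0  1  0  1  0  1  0  1  0
P-positions are exactly the n with G(n) = 0.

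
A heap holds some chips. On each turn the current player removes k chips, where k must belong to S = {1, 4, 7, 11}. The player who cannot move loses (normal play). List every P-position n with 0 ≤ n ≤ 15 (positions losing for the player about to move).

n :  0  1  2  3  4  5  6  7  8  9 10 11 12 13 14 15
G :  0  1  0  1  2  0  1  2  0  1  0  1  2  3  4  3
P-positions are exactly the n with G(n) = 0.

0, 2, 5, 8, 10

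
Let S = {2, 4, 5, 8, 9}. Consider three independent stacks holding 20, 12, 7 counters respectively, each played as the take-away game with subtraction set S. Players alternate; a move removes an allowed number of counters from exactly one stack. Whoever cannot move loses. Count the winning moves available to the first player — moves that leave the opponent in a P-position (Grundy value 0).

All stacks use S = {2, 4, 5, 8, 9}:
G(0) = 0
G(1) = mex{} = 0
G(2) = mex{0} = 1
G(3) = mex{0} = 1
G(4) = mex{1,0} = 2
G(5) = mex{1,0,0} = 2
G(6) = mex{2,1,0} = 3
G(7) = mex{2,1,1} = 0
G(8) = mex{3,2,1,0} = 4
G(9) = mex{0,2,2,0,0} = 1
G(10) = mex{4,3,2,1,0} = 5
G(11) = mex{1,0,3,1,1} = 2
G(12) = mex{5,4,0,2,1} = 3
G(13) = mex{2,1,4,2,2} = 0
G(14) = mex{3,5,1,3,2} = 0
G(15) = mex{0,2,5,0,3} = 1
G(16) = mex{0,3,2,4,0} = 1
G(17) = mex{1,0,3,1,4} = 2
G(18) = mex{1,0,0,5,1} = 2
G(19) = mex{2,1,0,2,5} = 3
G(20) = mex{2,1,1,3,2} = 0
Stack A: G(20) = 0.
Stack B: G(12) = 3.
Stack C: G(7) = 0.
Combined Grundy value = 0 ⊕ 3 ⊕ 0 = 3.
A winning move leaves total XOR = 0, i.e. changes one component's Grundy value g to g ⊕ X where X is the current total.
Stack A: need g' = 0⊕3 = 3. Options: 20−2→G=2, 20−4→G=1, 20−5→G=1, 20−8→G=3, 20−9→G=2. Hits: 1.
Stack B: need g' = 3⊕3 = 0. Options: 12−2→G=5, 12−4→G=4, 12−5→G=0, 12−8→G=2, 12−9→G=1. Hits: 1.
Stack C: need g' = 0⊕3 = 3. Options: 7−2→G=2, 7−4→G=1, 7−5→G=1. Hits: 0.

2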